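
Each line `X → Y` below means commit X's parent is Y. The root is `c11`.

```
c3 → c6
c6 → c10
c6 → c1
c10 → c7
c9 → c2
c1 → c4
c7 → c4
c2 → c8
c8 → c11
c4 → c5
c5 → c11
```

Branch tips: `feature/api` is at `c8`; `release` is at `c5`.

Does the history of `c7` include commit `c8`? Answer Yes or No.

No

Ancestors of c7: {c11, c4, c5, c7}.
c8 is not in that set, so it is not an ancestor of c7.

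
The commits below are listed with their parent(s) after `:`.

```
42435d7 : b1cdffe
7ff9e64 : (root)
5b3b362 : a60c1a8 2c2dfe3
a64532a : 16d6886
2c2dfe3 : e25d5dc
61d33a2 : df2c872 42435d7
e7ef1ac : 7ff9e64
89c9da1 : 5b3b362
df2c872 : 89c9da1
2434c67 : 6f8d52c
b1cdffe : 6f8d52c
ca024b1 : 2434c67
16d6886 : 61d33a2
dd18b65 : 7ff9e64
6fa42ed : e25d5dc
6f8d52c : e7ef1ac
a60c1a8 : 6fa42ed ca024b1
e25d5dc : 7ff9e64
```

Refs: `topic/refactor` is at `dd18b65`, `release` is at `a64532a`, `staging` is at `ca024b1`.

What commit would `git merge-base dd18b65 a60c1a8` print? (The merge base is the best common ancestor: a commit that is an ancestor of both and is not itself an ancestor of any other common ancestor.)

Ancestors of dd18b65: {7ff9e64, dd18b65}.
Ancestors of a60c1a8: {2434c67, 6f8d52c, 6fa42ed, 7ff9e64, a60c1a8, ca024b1, e25d5dc, e7ef1ac}.
Common ancestors: {7ff9e64}.
The only common ancestor is 7ff9e64, so it is the merge base.

7ff9e64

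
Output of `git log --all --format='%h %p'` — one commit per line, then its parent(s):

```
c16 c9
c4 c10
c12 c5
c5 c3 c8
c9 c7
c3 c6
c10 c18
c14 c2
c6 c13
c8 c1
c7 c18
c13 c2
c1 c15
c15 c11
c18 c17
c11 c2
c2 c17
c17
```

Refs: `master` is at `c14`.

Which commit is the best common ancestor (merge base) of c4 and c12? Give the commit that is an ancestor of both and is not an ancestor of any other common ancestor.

c17

Ancestors of c4: {c10, c17, c18, c4}.
Ancestors of c12: {c1, c11, c12, c13, c15, c17, c2, c3, c5, c6, c8}.
Common ancestors: {c17}.
The only common ancestor is c17, so it is the merge base.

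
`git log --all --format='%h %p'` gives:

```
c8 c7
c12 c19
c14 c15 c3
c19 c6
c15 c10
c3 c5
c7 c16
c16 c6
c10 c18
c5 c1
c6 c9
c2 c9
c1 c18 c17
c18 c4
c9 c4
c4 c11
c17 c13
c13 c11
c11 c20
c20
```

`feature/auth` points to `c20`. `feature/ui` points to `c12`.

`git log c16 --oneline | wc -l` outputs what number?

Walking parent pointers from c16: reachable set = {c11, c16, c20, c4, c6, c9}.
That is 6 commits.

6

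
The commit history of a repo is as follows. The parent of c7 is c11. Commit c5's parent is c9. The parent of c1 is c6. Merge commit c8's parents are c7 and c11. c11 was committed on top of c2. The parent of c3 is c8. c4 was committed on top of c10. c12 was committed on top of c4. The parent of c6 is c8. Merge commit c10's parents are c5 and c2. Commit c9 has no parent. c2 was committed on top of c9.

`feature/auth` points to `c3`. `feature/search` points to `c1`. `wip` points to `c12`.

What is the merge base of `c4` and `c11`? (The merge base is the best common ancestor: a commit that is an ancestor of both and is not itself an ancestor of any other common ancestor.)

Ancestors of c4: {c10, c2, c4, c5, c9}.
Ancestors of c11: {c11, c2, c9}.
Common ancestors: {c2, c9}.
Among these, c2 is not an ancestor of any other common ancestor — it is the merge base.

c2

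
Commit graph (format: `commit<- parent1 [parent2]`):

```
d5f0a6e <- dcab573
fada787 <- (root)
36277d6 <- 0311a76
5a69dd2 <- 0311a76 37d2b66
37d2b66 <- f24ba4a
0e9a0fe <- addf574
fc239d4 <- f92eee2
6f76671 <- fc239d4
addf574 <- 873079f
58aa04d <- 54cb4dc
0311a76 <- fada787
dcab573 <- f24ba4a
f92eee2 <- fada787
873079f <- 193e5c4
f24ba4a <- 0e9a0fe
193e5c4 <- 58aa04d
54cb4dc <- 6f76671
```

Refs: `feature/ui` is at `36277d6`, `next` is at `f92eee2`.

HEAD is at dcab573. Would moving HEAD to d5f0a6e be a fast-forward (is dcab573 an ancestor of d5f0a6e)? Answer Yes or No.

Yes

A fast-forward from dcab573 to d5f0a6e is possible iff dcab573 is an ancestor of d5f0a6e.
Ancestors of d5f0a6e: {0e9a0fe, 193e5c4, 54cb4dc, 58aa04d, 6f76671, 873079f, addf574, d5f0a6e, dcab573, f24ba4a, f92eee2, fada787, fc239d4}.
dcab573 is among them, so fast-forward is possible.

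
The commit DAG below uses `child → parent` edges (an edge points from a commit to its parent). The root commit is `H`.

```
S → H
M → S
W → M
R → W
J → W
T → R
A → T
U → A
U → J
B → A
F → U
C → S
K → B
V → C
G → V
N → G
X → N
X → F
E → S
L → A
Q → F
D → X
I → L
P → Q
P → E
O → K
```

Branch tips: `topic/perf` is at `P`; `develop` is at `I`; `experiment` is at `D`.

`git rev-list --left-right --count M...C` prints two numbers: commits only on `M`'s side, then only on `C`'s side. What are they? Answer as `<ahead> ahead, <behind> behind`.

Reachable from M: {H, M, S}.
Reachable from C: {C, H, S}.
Only in M's history (ahead): {M} — 1.
Only in C's history (behind): {C} — 1.

1 ahead, 1 behind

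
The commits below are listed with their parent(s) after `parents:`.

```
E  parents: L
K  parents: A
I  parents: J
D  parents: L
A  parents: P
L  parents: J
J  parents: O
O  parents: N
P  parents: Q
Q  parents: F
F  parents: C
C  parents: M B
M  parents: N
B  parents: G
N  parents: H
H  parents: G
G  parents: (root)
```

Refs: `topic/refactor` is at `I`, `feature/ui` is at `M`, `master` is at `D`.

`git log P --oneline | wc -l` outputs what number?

9

Walking parent pointers from P: reachable set = {B, C, F, G, H, M, N, P, Q}.
That is 9 commits.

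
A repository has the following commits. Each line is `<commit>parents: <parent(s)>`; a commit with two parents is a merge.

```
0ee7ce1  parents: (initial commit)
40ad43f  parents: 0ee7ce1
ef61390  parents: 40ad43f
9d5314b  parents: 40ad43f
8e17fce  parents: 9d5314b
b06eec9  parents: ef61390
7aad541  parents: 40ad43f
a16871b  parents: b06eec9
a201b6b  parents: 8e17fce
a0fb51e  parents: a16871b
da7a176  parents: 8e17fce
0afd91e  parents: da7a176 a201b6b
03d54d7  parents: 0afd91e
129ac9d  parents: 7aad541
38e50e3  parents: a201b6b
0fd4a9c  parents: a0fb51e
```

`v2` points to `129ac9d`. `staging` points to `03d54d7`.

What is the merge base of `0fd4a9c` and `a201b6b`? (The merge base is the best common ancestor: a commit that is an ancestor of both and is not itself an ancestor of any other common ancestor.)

40ad43f

Ancestors of 0fd4a9c: {0ee7ce1, 0fd4a9c, 40ad43f, a0fb51e, a16871b, b06eec9, ef61390}.
Ancestors of a201b6b: {0ee7ce1, 40ad43f, 8e17fce, 9d5314b, a201b6b}.
Common ancestors: {0ee7ce1, 40ad43f}.
Among these, 40ad43f is not an ancestor of any other common ancestor — it is the merge base.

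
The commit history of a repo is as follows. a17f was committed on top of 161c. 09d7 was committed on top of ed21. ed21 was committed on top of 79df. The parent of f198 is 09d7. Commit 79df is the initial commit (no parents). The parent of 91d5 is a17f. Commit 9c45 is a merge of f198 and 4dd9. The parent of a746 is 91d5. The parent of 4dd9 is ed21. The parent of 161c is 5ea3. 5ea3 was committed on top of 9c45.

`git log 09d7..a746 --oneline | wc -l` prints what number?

8

Reachable from a746: {09d7, 161c, 4dd9, 5ea3, 79df, 91d5, 9c45, a17f, a746, ed21, f198}.
Reachable from 09d7: {09d7, 79df, ed21}.
In a746's history but not 09d7's: {161c, 4dd9, 5ea3, 91d5, 9c45, a17f, a746, f198} — 8 commits.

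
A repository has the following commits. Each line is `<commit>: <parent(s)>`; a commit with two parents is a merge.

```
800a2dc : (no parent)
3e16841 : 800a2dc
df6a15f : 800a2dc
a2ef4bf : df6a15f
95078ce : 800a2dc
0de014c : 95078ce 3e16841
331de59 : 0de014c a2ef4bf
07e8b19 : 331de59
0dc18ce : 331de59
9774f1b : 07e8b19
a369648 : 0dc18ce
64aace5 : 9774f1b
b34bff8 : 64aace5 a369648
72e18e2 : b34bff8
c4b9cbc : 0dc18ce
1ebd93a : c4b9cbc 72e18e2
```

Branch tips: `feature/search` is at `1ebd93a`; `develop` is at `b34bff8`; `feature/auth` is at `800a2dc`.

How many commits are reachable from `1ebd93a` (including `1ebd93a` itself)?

Walking parent pointers from 1ebd93a: reachable set = {07e8b19, 0dc18ce, 0de014c, 1ebd93a, 331de59, 3e16841, 64aace5, 72e18e2, 800a2dc, 95078ce, 9774f1b, a2ef4bf, a369648, b34bff8, c4b9cbc, df6a15f}.
That is 16 commits.

16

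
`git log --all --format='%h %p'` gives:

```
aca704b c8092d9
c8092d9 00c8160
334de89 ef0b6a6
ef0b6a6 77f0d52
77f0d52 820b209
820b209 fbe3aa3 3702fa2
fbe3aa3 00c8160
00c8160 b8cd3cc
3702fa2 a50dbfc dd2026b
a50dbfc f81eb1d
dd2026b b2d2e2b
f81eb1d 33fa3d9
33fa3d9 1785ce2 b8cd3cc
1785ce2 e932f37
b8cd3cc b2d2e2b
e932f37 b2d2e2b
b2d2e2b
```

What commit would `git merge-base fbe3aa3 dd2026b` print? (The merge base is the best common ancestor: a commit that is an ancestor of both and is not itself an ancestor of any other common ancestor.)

Ancestors of fbe3aa3: {00c8160, b2d2e2b, b8cd3cc, fbe3aa3}.
Ancestors of dd2026b: {b2d2e2b, dd2026b}.
Common ancestors: {b2d2e2b}.
The only common ancestor is b2d2e2b, so it is the merge base.

b2d2e2b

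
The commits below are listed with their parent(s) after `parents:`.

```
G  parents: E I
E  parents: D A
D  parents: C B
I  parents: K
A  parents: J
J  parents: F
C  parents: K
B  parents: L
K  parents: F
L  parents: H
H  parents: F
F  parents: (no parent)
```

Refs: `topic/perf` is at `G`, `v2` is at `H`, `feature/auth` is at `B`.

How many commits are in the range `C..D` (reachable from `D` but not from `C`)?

4

Reachable from D: {B, C, D, F, H, K, L}.
Reachable from C: {C, F, K}.
In D's history but not C's: {B, D, H, L} — 4 commits.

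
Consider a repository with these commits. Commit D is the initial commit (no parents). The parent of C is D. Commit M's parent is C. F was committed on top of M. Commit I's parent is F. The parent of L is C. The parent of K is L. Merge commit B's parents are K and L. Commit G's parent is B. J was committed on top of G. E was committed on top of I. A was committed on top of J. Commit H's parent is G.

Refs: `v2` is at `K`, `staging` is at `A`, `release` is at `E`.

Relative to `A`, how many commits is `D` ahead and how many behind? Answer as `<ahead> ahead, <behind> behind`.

0 ahead, 7 behind

Reachable from D: {D}.
Reachable from A: {A, B, C, D, G, J, K, L}.
Only in D's history (ahead): {} — 0.
Only in A's history (behind): {A, B, C, G, J, K, L} — 7.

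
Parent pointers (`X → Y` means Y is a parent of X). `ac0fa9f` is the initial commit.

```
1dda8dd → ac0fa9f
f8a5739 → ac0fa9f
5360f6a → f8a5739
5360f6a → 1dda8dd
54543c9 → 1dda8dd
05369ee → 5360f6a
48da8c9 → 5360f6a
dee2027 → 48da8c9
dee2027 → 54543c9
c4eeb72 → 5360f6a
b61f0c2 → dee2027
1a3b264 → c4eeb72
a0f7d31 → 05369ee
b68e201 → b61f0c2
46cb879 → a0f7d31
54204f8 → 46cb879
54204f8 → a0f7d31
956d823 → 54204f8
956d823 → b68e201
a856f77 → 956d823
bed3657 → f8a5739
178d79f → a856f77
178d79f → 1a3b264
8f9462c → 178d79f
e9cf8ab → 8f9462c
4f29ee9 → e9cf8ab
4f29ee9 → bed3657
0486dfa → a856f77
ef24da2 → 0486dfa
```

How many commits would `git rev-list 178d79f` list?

Walking parent pointers from 178d79f: reachable set = {05369ee, 178d79f, 1a3b264, 1dda8dd, 46cb879, 48da8c9, 5360f6a, 54204f8, 54543c9, 956d823, a0f7d31, a856f77, ac0fa9f, b61f0c2, b68e201, c4eeb72, dee2027, f8a5739}.
That is 18 commits.

18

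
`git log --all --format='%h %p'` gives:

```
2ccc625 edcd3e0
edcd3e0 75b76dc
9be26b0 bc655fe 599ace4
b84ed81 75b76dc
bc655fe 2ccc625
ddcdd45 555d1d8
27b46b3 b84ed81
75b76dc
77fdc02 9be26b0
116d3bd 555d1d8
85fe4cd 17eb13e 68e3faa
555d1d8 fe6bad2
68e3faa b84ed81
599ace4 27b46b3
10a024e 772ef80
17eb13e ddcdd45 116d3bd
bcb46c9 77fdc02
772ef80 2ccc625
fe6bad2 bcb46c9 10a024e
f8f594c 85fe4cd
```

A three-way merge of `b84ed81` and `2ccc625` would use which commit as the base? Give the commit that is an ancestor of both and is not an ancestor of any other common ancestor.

Ancestors of b84ed81: {75b76dc, b84ed81}.
Ancestors of 2ccc625: {2ccc625, 75b76dc, edcd3e0}.
Common ancestors: {75b76dc}.
The only common ancestor is 75b76dc, so it is the merge base.

75b76dc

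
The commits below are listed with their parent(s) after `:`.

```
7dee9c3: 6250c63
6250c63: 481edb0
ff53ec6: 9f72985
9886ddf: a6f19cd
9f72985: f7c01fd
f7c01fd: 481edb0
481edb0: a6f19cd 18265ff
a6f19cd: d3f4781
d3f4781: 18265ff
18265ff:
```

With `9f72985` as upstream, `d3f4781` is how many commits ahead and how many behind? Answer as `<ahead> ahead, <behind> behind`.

0 ahead, 4 behind

Reachable from d3f4781: {18265ff, d3f4781}.
Reachable from 9f72985: {18265ff, 481edb0, 9f72985, a6f19cd, d3f4781, f7c01fd}.
Only in d3f4781's history (ahead): {} — 0.
Only in 9f72985's history (behind): {481edb0, 9f72985, a6f19cd, f7c01fd} — 4.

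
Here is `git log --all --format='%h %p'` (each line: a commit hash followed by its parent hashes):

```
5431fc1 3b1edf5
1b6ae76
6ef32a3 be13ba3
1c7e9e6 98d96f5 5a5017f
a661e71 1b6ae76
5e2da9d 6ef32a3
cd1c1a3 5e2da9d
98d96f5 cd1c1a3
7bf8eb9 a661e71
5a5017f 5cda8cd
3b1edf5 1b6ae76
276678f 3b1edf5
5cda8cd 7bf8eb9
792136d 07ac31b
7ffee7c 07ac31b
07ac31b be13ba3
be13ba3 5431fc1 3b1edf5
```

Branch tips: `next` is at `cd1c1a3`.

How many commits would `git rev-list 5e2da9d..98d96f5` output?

2

Reachable from 98d96f5: {1b6ae76, 3b1edf5, 5431fc1, 5e2da9d, 6ef32a3, 98d96f5, be13ba3, cd1c1a3}.
Reachable from 5e2da9d: {1b6ae76, 3b1edf5, 5431fc1, 5e2da9d, 6ef32a3, be13ba3}.
In 98d96f5's history but not 5e2da9d's: {98d96f5, cd1c1a3} — 2 commits.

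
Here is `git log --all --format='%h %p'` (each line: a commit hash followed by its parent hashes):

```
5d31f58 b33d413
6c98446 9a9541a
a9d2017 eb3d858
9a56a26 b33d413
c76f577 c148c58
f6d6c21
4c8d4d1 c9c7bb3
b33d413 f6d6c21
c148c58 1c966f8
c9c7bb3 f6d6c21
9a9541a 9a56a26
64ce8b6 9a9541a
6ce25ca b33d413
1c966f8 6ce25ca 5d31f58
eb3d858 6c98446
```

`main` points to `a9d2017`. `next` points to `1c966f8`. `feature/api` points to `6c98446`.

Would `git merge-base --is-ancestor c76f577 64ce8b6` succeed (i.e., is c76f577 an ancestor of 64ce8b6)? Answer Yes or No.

Ancestors of 64ce8b6: {64ce8b6, 9a56a26, 9a9541a, b33d413, f6d6c21}.
c76f577 is not in that set, so it is not an ancestor of 64ce8b6.

No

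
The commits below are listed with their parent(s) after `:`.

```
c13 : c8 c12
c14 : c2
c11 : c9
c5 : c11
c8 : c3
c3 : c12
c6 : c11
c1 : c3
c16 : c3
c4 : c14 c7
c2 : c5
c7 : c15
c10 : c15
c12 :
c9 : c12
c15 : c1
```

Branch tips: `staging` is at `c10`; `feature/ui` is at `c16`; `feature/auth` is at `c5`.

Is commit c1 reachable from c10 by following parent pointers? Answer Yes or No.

Yes

Ancestors of c10 (commits reachable by following parents): {c1, c10, c12, c15, c3}.
c1 is in that set, so it is an ancestor of c10.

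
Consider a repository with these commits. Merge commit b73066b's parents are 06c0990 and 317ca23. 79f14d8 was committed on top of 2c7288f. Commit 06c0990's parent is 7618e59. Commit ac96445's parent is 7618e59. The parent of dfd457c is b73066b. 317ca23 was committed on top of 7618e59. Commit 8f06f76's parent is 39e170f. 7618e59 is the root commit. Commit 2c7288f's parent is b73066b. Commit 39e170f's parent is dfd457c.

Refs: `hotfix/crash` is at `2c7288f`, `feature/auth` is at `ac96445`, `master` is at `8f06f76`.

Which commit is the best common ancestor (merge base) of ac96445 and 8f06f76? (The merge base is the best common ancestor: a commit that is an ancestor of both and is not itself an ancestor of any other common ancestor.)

Ancestors of ac96445: {7618e59, ac96445}.
Ancestors of 8f06f76: {06c0990, 317ca23, 39e170f, 7618e59, 8f06f76, b73066b, dfd457c}.
Common ancestors: {7618e59}.
The only common ancestor is 7618e59, so it is the merge base.

7618e59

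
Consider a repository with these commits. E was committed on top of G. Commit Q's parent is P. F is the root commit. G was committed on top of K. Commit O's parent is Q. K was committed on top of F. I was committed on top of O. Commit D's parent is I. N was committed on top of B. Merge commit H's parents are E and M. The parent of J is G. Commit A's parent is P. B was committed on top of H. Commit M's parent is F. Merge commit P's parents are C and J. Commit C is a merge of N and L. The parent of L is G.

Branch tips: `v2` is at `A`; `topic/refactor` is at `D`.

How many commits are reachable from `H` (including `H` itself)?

6

Walking parent pointers from H: reachable set = {E, F, G, H, K, M}.
That is 6 commits.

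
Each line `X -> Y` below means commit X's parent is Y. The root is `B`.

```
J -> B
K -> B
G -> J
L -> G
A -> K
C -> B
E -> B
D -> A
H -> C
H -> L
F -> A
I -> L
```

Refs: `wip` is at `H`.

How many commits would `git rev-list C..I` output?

4

Reachable from I: {B, G, I, J, L}.
Reachable from C: {B, C}.
In I's history but not C's: {G, I, J, L} — 4 commits.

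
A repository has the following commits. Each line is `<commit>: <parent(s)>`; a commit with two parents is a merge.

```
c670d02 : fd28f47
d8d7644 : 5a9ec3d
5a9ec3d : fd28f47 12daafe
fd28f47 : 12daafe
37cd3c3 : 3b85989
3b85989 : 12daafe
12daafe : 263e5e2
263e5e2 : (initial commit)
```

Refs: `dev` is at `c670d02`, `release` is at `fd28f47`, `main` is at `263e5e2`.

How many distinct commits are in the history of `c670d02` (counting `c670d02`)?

4

Walking parent pointers from c670d02: reachable set = {12daafe, 263e5e2, c670d02, fd28f47}.
That is 4 commits.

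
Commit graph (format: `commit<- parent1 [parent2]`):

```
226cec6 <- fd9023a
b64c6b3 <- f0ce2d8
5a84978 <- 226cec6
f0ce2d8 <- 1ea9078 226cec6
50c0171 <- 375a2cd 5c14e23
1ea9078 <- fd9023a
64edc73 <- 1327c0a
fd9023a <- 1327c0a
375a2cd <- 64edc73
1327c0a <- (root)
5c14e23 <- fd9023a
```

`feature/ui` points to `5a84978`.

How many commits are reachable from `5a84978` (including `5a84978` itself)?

4

Walking parent pointers from 5a84978: reachable set = {1327c0a, 226cec6, 5a84978, fd9023a}.
That is 4 commits.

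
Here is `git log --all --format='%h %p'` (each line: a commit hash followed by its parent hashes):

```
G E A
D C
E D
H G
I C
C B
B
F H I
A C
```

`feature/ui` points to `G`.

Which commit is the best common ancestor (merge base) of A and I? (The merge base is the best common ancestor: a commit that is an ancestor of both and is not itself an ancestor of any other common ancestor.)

C

Ancestors of A: {A, B, C}.
Ancestors of I: {B, C, I}.
Common ancestors: {B, C}.
Among these, C is not an ancestor of any other common ancestor — it is the merge base.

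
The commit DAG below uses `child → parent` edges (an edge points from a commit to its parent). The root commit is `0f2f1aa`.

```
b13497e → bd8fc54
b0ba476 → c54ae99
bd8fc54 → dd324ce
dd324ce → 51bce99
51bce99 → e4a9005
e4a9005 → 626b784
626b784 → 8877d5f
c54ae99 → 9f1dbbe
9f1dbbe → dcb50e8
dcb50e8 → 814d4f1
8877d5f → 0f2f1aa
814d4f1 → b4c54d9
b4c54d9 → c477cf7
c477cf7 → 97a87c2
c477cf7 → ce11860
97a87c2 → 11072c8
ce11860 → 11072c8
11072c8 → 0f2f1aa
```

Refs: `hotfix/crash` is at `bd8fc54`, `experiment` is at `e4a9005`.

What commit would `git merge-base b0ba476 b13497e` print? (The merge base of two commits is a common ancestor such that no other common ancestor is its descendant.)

Ancestors of b0ba476: {0f2f1aa, 11072c8, 814d4f1, 97a87c2, 9f1dbbe, b0ba476, b4c54d9, c477cf7, c54ae99, ce11860, dcb50e8}.
Ancestors of b13497e: {0f2f1aa, 51bce99, 626b784, 8877d5f, b13497e, bd8fc54, dd324ce, e4a9005}.
Common ancestors: {0f2f1aa}.
The only common ancestor is 0f2f1aa, so it is the merge base.

0f2f1aa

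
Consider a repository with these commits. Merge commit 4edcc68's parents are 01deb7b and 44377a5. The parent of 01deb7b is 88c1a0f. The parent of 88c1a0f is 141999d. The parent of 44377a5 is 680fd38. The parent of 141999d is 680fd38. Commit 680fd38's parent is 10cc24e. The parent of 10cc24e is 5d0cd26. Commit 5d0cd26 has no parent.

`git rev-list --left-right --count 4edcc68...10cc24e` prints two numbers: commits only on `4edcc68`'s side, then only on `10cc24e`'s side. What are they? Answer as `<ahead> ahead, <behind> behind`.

6 ahead, 0 behind

Reachable from 4edcc68: {01deb7b, 10cc24e, 141999d, 44377a5, 4edcc68, 5d0cd26, 680fd38, 88c1a0f}.
Reachable from 10cc24e: {10cc24e, 5d0cd26}.
Only in 4edcc68's history (ahead): {01deb7b, 141999d, 44377a5, 4edcc68, 680fd38, 88c1a0f} — 6.
Only in 10cc24e's history (behind): {} — 0.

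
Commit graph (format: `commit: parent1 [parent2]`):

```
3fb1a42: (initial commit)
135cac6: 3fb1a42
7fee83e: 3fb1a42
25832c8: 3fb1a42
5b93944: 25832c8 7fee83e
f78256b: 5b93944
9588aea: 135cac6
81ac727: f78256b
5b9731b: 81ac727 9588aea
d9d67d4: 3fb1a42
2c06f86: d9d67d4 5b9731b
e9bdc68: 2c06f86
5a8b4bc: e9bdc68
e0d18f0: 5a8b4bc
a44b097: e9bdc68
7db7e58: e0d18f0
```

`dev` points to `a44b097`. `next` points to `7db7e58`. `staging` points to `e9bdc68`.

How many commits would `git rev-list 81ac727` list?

Walking parent pointers from 81ac727: reachable set = {25832c8, 3fb1a42, 5b93944, 7fee83e, 81ac727, f78256b}.
That is 6 commits.

6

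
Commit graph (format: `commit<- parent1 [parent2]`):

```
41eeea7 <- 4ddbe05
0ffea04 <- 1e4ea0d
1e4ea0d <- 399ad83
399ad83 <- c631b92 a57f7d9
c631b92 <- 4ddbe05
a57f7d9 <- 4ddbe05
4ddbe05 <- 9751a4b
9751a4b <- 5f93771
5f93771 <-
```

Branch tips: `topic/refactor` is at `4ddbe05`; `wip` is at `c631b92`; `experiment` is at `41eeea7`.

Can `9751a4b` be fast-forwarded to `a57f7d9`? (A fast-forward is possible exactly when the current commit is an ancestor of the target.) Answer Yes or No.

Yes

A fast-forward from 9751a4b to a57f7d9 is possible iff 9751a4b is an ancestor of a57f7d9.
Ancestors of a57f7d9: {4ddbe05, 5f93771, 9751a4b, a57f7d9}.
9751a4b is among them, so fast-forward is possible.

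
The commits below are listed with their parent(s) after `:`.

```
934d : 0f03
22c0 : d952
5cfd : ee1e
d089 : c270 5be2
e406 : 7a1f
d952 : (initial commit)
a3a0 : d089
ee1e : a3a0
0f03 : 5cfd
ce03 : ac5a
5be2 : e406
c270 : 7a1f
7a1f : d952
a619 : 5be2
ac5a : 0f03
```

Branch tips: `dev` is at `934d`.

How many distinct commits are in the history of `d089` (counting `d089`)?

6

Walking parent pointers from d089: reachable set = {5be2, 7a1f, c270, d089, d952, e406}.
That is 6 commits.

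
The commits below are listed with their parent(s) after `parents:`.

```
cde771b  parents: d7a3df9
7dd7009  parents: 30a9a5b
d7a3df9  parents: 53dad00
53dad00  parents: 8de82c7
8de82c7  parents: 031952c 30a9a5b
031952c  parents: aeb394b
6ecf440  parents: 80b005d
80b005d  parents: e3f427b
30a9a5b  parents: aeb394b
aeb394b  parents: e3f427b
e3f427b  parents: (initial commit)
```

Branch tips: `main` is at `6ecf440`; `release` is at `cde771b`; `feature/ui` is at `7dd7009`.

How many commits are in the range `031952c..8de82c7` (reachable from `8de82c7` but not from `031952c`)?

2

Reachable from 8de82c7: {031952c, 30a9a5b, 8de82c7, aeb394b, e3f427b}.
Reachable from 031952c: {031952c, aeb394b, e3f427b}.
In 8de82c7's history but not 031952c's: {30a9a5b, 8de82c7} — 2 commits.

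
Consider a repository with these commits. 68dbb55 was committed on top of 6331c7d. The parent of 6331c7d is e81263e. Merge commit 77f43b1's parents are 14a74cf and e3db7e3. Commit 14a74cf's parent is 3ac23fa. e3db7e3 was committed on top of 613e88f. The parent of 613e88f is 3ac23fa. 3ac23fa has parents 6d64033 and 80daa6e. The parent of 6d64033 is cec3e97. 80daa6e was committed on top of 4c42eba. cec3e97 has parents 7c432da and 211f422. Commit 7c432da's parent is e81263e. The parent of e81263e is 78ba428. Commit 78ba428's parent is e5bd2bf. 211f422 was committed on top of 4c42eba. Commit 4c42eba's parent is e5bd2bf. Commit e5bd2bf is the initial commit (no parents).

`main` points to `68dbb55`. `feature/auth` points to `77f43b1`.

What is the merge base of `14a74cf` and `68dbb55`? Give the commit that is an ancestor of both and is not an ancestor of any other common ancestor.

e81263e

Ancestors of 14a74cf: {14a74cf, 211f422, 3ac23fa, 4c42eba, 6d64033, 78ba428, 7c432da, 80daa6e, cec3e97, e5bd2bf, e81263e}.
Ancestors of 68dbb55: {6331c7d, 68dbb55, 78ba428, e5bd2bf, e81263e}.
Common ancestors: {78ba428, e5bd2bf, e81263e}.
Among these, e81263e is not an ancestor of any other common ancestor — it is the merge base.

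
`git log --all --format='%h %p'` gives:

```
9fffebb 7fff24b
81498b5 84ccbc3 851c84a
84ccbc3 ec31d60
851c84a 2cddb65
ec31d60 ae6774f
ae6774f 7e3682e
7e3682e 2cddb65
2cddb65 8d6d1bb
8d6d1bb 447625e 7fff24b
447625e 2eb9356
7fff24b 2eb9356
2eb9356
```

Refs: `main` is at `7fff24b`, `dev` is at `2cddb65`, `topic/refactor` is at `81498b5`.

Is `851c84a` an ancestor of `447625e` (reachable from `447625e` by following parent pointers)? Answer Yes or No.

Ancestors of 447625e: {2eb9356, 447625e}.
851c84a is not in that set, so it is not an ancestor of 447625e.

No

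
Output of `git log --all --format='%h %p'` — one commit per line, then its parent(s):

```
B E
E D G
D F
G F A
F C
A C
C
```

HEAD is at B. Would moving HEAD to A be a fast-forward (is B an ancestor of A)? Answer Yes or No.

No

A fast-forward from B to A is possible iff B is an ancestor of A.
Ancestors of A: {A, C}.
B is not among them, so fast-forward is not possible.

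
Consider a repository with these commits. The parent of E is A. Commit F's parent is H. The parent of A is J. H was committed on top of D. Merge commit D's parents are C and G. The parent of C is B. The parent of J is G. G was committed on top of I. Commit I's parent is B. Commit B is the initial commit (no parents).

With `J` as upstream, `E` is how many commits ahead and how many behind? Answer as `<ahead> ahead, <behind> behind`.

2 ahead, 0 behind

Reachable from E: {A, B, E, G, I, J}.
Reachable from J: {B, G, I, J}.
Only in E's history (ahead): {A, E} — 2.
Only in J's history (behind): {} — 0.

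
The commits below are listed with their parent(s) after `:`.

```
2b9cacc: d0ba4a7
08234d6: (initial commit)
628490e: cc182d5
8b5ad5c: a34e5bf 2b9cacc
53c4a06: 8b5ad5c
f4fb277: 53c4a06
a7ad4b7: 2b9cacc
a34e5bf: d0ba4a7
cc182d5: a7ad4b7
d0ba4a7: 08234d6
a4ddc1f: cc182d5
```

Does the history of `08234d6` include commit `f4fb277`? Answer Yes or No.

No

Ancestors of 08234d6: {08234d6}.
f4fb277 is not in that set, so it is not an ancestor of 08234d6.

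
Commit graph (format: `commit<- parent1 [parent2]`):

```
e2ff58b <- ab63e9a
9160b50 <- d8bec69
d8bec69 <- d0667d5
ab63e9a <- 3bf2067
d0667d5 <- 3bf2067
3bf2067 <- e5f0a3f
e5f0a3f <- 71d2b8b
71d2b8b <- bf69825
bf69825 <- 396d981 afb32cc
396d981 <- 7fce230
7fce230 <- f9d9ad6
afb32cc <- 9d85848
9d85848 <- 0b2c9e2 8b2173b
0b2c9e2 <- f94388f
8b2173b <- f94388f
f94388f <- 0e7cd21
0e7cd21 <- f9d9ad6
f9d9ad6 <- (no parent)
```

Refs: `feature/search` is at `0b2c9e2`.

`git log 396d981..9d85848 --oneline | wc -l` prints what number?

Reachable from 9d85848: {0b2c9e2, 0e7cd21, 8b2173b, 9d85848, f94388f, f9d9ad6}.
Reachable from 396d981: {396d981, 7fce230, f9d9ad6}.
In 9d85848's history but not 396d981's: {0b2c9e2, 0e7cd21, 8b2173b, 9d85848, f94388f} — 5 commits.

5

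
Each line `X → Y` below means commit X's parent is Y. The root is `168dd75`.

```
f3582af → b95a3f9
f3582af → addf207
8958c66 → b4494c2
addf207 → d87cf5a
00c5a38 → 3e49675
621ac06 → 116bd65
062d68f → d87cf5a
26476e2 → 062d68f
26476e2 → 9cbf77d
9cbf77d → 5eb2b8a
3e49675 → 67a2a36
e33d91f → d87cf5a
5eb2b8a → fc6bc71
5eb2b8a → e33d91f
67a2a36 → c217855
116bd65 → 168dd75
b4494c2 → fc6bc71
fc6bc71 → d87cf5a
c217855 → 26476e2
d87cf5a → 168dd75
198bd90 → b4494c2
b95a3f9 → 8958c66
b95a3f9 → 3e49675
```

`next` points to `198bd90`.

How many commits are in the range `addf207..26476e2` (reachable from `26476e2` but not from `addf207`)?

Reachable from 26476e2: {062d68f, 168dd75, 26476e2, 5eb2b8a, 9cbf77d, d87cf5a, e33d91f, fc6bc71}.
Reachable from addf207: {168dd75, addf207, d87cf5a}.
In 26476e2's history but not addf207's: {062d68f, 26476e2, 5eb2b8a, 9cbf77d, e33d91f, fc6bc71} — 6 commits.

6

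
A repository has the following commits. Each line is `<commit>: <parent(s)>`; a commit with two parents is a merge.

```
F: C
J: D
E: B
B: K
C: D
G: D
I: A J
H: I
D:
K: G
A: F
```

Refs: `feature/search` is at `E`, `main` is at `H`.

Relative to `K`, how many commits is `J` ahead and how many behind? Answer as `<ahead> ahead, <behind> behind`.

1 ahead, 2 behind

Reachable from J: {D, J}.
Reachable from K: {D, G, K}.
Only in J's history (ahead): {J} — 1.
Only in K's history (behind): {G, K} — 2.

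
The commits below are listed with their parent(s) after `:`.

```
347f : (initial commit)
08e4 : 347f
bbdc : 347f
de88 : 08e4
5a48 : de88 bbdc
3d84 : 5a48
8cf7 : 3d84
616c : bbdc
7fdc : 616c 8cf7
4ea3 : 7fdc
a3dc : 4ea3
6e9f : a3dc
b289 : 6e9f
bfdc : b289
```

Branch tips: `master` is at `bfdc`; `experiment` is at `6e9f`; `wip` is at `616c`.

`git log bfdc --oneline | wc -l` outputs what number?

Walking parent pointers from bfdc: reachable set = {08e4, 347f, 3d84, 4ea3, 5a48, 616c, 6e9f, 7fdc, 8cf7, a3dc, b289, bbdc, bfdc, de88}.
That is 14 commits.

14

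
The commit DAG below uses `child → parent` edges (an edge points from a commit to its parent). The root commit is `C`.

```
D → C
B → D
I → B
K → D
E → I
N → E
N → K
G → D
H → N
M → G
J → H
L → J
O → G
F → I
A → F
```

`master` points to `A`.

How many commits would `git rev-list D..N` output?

Reachable from N: {B, C, D, E, I, K, N}.
Reachable from D: {C, D}.
In N's history but not D's: {B, E, I, K, N} — 5 commits.

5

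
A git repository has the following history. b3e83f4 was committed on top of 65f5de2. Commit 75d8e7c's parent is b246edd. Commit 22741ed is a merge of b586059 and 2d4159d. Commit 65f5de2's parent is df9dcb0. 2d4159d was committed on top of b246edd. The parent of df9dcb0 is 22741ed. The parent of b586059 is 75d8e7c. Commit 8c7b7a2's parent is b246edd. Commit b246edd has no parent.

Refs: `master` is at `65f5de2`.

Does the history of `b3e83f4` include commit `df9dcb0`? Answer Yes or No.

Yes

Ancestors of b3e83f4 (commits reachable by following parents): {22741ed, 2d4159d, 65f5de2, 75d8e7c, b246edd, b3e83f4, b586059, df9dcb0}.
df9dcb0 is in that set, so it is an ancestor of b3e83f4.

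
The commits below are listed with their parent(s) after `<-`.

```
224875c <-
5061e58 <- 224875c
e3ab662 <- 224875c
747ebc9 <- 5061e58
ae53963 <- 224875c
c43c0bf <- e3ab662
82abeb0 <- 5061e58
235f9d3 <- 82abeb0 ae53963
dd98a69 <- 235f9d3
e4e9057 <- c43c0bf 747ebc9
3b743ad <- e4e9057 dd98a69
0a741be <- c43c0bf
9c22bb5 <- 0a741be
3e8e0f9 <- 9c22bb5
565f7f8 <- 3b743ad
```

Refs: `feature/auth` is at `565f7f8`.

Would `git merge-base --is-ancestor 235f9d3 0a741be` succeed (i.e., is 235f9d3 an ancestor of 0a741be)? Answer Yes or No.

Ancestors of 0a741be: {0a741be, 224875c, c43c0bf, e3ab662}.
235f9d3 is not in that set, so it is not an ancestor of 0a741be.

No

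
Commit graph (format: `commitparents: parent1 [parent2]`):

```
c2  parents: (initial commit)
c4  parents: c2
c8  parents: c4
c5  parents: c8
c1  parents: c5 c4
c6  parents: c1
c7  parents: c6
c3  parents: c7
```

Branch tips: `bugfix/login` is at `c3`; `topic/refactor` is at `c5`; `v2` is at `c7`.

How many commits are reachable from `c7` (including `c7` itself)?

7

Walking parent pointers from c7: reachable set = {c1, c2, c4, c5, c6, c7, c8}.
That is 7 commits.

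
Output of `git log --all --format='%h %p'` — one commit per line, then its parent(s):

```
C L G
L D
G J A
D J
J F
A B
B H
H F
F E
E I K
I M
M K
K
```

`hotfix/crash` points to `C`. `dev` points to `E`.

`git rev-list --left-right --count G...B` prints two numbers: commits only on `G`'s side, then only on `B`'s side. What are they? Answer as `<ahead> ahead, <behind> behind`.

Reachable from G: {A, B, E, F, G, H, I, J, K, M}.
Reachable from B: {B, E, F, H, I, K, M}.
Only in G's history (ahead): {A, G, J} — 3.
Only in B's history (behind): {} — 0.

3 ahead, 0 behind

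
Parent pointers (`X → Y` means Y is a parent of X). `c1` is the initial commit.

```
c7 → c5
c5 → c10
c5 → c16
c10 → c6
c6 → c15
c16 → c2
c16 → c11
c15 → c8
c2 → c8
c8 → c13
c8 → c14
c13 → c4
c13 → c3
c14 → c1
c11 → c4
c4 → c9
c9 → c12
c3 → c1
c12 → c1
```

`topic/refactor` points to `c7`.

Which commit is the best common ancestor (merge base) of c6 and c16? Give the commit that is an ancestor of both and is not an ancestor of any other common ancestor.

Ancestors of c6: {c1, c12, c13, c14, c15, c3, c4, c6, c8, c9}.
Ancestors of c16: {c1, c11, c12, c13, c14, c16, c2, c3, c4, c8, c9}.
Common ancestors: {c1, c12, c13, c14, c3, c4, c8, c9}.
Among these, c8 is not an ancestor of any other common ancestor — it is the merge base.

c8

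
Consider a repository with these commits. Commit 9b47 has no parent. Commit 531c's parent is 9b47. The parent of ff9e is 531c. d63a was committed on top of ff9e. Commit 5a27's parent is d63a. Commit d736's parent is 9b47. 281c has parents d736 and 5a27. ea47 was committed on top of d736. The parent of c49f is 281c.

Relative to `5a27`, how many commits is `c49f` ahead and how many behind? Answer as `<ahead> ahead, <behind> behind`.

Reachable from c49f: {281c, 531c, 5a27, 9b47, c49f, d63a, d736, ff9e}.
Reachable from 5a27: {531c, 5a27, 9b47, d63a, ff9e}.
Only in c49f's history (ahead): {281c, c49f, d736} — 3.
Only in 5a27's history (behind): {} — 0.

3 ahead, 0 behind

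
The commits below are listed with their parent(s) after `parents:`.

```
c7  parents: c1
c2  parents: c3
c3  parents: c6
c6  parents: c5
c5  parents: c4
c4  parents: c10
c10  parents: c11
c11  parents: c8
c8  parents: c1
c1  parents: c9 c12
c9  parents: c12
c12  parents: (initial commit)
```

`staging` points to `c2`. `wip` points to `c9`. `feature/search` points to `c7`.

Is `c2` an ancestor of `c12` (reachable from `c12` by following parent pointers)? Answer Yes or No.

Ancestors of c12: {c12}.
c2 is not in that set, so it is not an ancestor of c12.

No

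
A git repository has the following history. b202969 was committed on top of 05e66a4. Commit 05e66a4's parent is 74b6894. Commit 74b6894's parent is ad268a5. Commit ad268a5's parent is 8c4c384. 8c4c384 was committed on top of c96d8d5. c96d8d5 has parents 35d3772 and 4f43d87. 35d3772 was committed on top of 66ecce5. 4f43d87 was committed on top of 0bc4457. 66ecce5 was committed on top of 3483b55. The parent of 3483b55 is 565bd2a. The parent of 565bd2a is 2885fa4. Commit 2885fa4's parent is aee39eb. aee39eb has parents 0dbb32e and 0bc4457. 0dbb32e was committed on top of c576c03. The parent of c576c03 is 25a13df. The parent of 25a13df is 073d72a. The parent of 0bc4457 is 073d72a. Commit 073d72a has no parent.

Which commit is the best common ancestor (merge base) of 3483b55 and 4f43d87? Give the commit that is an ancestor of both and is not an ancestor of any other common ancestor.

0bc4457

Ancestors of 3483b55: {073d72a, 0bc4457, 0dbb32e, 25a13df, 2885fa4, 3483b55, 565bd2a, aee39eb, c576c03}.
Ancestors of 4f43d87: {073d72a, 0bc4457, 4f43d87}.
Common ancestors: {073d72a, 0bc4457}.
Among these, 0bc4457 is not an ancestor of any other common ancestor — it is the merge base.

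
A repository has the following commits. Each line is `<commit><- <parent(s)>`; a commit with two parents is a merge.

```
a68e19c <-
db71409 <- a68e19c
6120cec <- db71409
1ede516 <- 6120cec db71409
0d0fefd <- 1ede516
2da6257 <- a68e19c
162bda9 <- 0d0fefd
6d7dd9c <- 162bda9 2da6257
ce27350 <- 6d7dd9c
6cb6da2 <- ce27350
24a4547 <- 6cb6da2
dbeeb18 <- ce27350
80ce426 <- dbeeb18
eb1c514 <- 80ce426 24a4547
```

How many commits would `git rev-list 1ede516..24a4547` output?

7

Reachable from 24a4547: {0d0fefd, 162bda9, 1ede516, 24a4547, 2da6257, 6120cec, 6cb6da2, 6d7dd9c, a68e19c, ce27350, db71409}.
Reachable from 1ede516: {1ede516, 6120cec, a68e19c, db71409}.
In 24a4547's history but not 1ede516's: {0d0fefd, 162bda9, 24a4547, 2da6257, 6cb6da2, 6d7dd9c, ce27350} — 7 commits.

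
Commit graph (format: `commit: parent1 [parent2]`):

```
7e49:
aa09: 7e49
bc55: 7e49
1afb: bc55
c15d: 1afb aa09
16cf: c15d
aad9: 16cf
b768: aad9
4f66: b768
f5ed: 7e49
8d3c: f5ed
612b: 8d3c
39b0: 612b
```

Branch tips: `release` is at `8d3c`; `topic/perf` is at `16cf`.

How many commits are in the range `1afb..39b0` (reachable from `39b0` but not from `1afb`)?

4

Reachable from 39b0: {39b0, 612b, 7e49, 8d3c, f5ed}.
Reachable from 1afb: {1afb, 7e49, bc55}.
In 39b0's history but not 1afb's: {39b0, 612b, 8d3c, f5ed} — 4 commits.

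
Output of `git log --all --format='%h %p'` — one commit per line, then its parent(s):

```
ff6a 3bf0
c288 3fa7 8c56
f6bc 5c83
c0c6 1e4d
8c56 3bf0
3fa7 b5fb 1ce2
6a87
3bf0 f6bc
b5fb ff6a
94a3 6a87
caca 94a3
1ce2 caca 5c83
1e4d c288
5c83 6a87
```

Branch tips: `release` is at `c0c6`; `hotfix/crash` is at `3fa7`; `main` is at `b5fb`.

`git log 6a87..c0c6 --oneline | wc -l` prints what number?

Reachable from c0c6: {1ce2, 1e4d, 3bf0, 3fa7, 5c83, 6a87, 8c56, 94a3, b5fb, c0c6, c288, caca, f6bc, ff6a}.
Reachable from 6a87: {6a87}.
In c0c6's history but not 6a87's: {1ce2, 1e4d, 3bf0, 3fa7, 5c83, 8c56, 94a3, b5fb, c0c6, c288, caca, f6bc, ff6a} — 13 commits.

13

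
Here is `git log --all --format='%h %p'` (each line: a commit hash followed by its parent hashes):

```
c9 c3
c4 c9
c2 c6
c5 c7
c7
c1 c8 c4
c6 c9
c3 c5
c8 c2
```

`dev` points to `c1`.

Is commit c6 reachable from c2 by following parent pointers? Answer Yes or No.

Yes

Ancestors of c2 (commits reachable by following parents): {c2, c3, c5, c6, c7, c9}.
c6 is in that set, so it is an ancestor of c2.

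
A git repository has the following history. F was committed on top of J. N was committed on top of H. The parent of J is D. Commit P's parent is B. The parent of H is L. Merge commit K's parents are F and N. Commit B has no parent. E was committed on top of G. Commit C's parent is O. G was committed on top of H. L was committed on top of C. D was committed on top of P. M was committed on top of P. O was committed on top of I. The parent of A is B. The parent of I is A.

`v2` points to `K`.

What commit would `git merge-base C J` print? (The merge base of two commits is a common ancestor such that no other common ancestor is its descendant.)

Ancestors of C: {A, B, C, I, O}.
Ancestors of J: {B, D, J, P}.
Common ancestors: {B}.
The only common ancestor is B, so it is the merge base.

B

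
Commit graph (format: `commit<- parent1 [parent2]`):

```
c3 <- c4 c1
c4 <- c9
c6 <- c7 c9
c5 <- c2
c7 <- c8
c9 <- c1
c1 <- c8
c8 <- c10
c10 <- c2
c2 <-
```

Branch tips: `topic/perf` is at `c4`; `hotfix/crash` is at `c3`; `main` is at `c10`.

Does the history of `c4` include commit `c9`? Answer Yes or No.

Yes

Ancestors of c4 (commits reachable by following parents): {c1, c10, c2, c4, c8, c9}.
c9 is in that set, so it is an ancestor of c4.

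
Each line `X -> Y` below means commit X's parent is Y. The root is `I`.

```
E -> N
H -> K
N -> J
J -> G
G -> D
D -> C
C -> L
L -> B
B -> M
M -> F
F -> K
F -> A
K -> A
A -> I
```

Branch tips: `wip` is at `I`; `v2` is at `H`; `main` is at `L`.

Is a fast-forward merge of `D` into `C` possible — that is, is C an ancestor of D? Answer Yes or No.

A fast-forward from C to D is possible iff C is an ancestor of D.
Ancestors of D: {A, B, C, D, F, I, K, L, M}.
C is among them, so fast-forward is possible.

Yes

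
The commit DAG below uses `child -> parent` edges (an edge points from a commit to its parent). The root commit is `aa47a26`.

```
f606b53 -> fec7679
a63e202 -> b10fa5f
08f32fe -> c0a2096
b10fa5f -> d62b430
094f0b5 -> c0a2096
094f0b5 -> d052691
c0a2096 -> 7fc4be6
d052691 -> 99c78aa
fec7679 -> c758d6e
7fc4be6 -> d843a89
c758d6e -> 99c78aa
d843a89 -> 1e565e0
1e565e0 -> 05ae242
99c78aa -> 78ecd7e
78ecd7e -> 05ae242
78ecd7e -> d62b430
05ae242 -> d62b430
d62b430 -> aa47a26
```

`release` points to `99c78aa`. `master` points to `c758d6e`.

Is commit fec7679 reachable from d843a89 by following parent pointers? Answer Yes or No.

Ancestors of d843a89: {05ae242, 1e565e0, aa47a26, d62b430, d843a89}.
fec7679 is not in that set, so it is not an ancestor of d843a89.

No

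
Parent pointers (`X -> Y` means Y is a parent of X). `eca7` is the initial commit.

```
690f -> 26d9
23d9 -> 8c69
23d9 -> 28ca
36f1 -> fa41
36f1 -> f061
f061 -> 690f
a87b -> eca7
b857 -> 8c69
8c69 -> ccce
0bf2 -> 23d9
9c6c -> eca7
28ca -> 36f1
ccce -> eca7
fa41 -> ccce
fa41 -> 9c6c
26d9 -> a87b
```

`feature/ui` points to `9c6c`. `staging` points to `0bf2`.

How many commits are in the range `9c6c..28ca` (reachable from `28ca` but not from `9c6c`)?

8

Reachable from 28ca: {26d9, 28ca, 36f1, 690f, 9c6c, a87b, ccce, eca7, f061, fa41}.
Reachable from 9c6c: {9c6c, eca7}.
In 28ca's history but not 9c6c's: {26d9, 28ca, 36f1, 690f, a87b, ccce, f061, fa41} — 8 commits.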